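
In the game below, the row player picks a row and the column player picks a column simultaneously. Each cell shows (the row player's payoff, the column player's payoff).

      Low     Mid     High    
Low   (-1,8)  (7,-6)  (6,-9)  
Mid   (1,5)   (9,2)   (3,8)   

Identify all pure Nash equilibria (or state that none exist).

There is no pure-strategy Nash equilibrium

Find each player's best response to every opponent strategy; NE are the intersections.
The row player's best responses — vs Low: Mid (payoff 1); vs Mid: Mid (payoff 9); vs High: Low (payoff 6).
The column player's best responses — vs Low: Low (payoff 8); vs Mid: High (payoff 8).
No cell has both players best-responding. For instance, the row player's best reply to Low is Mid, but against Mid the column player prefers High over Low.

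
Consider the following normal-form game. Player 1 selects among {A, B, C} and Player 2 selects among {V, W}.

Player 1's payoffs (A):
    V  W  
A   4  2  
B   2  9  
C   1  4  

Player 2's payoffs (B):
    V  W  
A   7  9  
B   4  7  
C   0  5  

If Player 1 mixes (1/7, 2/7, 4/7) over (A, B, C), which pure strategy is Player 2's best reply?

Player 2's best reply maximizes expected payoff against the mix.
V: (1/7)·7 + (2/7)·4 + (4/7)·0 = 15/7
W: (1/7)·9 + (2/7)·7 + (4/7)·5 = 43/7
Highest expected payoff is 43/7, from W.

W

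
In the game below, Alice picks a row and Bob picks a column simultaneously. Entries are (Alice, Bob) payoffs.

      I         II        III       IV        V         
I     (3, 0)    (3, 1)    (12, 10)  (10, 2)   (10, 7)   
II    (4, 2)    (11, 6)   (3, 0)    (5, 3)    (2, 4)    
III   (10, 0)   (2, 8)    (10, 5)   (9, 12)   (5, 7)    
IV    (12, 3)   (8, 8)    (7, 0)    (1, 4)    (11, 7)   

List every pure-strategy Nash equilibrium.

(I, III) and (II, II)

A profile is a Nash equilibrium when each player is best-responding to the other.
Alice's best responses — vs I: IV (payoff 12); vs II: II (payoff 11); vs III: I (payoff 12); vs IV: I (payoff 10); vs V: IV (payoff 11).
Bob's best responses — vs I: III (payoff 10); vs II: II (payoff 6); vs III: IV (payoff 12); vs IV: II (payoff 8).
Mutual best responses occur at (I, III) and (II, II); at each, neither player gains by switching.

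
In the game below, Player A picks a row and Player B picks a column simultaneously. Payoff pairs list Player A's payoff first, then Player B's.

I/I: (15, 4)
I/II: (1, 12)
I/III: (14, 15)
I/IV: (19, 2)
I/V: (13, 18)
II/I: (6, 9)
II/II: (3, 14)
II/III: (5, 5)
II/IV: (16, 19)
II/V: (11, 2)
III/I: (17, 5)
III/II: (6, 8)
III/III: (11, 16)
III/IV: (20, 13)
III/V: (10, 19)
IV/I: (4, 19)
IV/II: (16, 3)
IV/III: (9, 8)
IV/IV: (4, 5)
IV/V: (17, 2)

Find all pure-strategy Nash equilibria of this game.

A profile is a Nash equilibrium when each player is best-responding to the other.
Player A's best responses — vs I: III (payoff 17); vs II: IV (payoff 16); vs III: I (payoff 14); vs IV: III (payoff 20); vs V: IV (payoff 17).
Player B's best responses — vs I: V (payoff 18); vs II: IV (payoff 19); vs III: V (payoff 19); vs IV: I (payoff 19).
No cell has both players best-responding. For instance, Player A's best reply to II is IV, but against IV Player B prefers I over II.

None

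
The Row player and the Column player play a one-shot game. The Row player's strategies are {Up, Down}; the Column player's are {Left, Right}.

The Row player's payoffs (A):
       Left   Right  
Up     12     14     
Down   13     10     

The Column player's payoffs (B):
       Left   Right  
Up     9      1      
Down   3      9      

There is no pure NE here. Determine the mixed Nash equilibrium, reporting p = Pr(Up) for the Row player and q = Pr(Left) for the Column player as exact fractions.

p = 3/7, q = 4/5

Each player's mixing probability is pinned down by making the *other* player indifferent.
The Column player indifferent between Left and Right: p·9 + (1−p)·3 = p·1 + (1−p)·9 ⟹ 3 + 6p = 9 + (-8)p ⟹ p = 3/7.
The Row player indifferent between Up and Down: q·12 + (1−q)·14 = q·13 + (1−q)·10 ⟹ 14 + (-2)q = 10 + 3q ⟹ q = 4/5.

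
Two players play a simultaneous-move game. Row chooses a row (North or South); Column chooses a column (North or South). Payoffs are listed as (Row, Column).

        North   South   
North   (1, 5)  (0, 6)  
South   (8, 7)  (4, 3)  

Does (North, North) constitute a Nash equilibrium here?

Holding Column at North: Row gets 1 from North but could get 8 by switching to South. Row has a profitable deviation.

No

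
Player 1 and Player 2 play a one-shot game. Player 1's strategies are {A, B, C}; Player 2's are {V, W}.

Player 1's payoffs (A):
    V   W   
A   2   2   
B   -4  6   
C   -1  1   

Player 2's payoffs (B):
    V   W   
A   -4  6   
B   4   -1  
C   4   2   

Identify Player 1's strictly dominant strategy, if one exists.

Check whether one of Player 1's strategies beats all alternatives regardless of what the opponent does.
A is not dominant: against W, B gives 6 > 2.
B is not dominant: against V, A gives 2 > -4.
C is not dominant: against V, A gives 2 > -1.
No single strategy is best against every opponent action.

No strictly dominant strategy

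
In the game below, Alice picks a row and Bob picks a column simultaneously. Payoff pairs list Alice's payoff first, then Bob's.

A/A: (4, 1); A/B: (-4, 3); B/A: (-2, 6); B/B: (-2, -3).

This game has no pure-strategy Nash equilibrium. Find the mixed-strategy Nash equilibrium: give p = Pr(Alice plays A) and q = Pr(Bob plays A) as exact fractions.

Each player's mixing probability is pinned down by making the *other* player indifferent.
Bob indifferent between A and B: p·1 + (1−p)·6 = p·3 + (1−p)·(-3) ⟹ 6 + (-5)p = (-3) + 6p ⟹ p = 9/11.
Alice indifferent between A and B: q·4 + (1−q)·(-4) = q·(-2) + (1−q)·(-2) ⟹ (-4) + 8q = (-2) + 0q ⟹ q = 1/4.

p = 9/11, q = 1/4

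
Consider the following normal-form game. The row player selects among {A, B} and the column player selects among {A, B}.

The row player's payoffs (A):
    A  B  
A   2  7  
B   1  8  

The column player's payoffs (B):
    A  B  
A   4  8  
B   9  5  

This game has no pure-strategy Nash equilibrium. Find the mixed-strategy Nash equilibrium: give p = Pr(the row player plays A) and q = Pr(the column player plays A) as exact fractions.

p = 1/2, q = 1/2

Each player's mixing probability is pinned down by making the *other* player indifferent.
The column player indifferent between A and B: p·4 + (1−p)·9 = p·8 + (1−p)·5 ⟹ 9 + (-5)p = 5 + 3p ⟹ p = 1/2.
The row player indifferent between A and B: q·2 + (1−q)·7 = q·1 + (1−q)·8 ⟹ 7 + (-5)q = 8 + (-7)q ⟹ q = 1/2.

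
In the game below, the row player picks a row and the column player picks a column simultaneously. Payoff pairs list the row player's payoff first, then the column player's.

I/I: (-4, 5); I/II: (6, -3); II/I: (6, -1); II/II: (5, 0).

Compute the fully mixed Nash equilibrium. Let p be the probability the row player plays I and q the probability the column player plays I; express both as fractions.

Each player's mixing probability is pinned down by making the *other* player indifferent.
The column player indifferent between I and II: p·5 + (1−p)·(-1) = p·(-3) + (1−p)·0 ⟹ (-1) + 6p = 0 + (-3)p ⟹ p = 1/9.
The row player indifferent between I and II: q·(-4) + (1−q)·6 = q·6 + (1−q)·5 ⟹ 6 + (-10)q = 5 + 1q ⟹ q = 1/11.

p = 1/9, q = 1/11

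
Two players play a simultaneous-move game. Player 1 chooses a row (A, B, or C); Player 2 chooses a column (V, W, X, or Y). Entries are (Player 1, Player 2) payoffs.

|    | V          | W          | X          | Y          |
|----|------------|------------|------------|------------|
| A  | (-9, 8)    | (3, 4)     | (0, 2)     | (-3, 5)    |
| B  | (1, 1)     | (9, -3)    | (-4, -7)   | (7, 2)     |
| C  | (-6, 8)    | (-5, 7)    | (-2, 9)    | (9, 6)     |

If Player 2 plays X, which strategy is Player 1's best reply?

With Player 2 fixed at X, Player 1's payoffs are: A → 0, B → -4, C → -2.
The maximum is 0, achieved by A.

A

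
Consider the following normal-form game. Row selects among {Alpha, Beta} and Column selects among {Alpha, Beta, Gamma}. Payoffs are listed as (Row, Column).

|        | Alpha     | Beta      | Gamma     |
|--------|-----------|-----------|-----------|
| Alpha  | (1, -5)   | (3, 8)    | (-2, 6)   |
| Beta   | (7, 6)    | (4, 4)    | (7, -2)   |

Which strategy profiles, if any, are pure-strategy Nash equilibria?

Find each player's best response to every opponent strategy; NE are the intersections.
Row's best responses — vs Alpha: Beta (payoff 7); vs Beta: Beta (payoff 4); vs Gamma: Beta (payoff 7).
Column's best responses — vs Alpha: Beta (payoff 8); vs Beta: Alpha (payoff 6).
The only mutual best response is (Beta, Alpha); neither player gains by switching there.

(Beta, Alpha)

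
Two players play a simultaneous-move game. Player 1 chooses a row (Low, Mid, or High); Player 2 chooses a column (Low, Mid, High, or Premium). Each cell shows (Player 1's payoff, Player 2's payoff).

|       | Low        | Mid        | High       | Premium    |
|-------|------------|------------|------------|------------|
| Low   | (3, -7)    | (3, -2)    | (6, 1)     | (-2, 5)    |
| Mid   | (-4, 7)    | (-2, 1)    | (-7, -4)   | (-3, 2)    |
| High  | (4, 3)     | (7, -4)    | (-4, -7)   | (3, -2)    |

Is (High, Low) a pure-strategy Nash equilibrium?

Yes

Holding Player 2 at Low: Player 1 gets 4 from High, versus 3 from Low, -4 from Mid. No profitable deviation for Player 1.
Holding Player 1 at High: Player 2 gets 3 from Low, versus -4 from Mid, -7 from High, -2 from Premium. No profitable deviation for Player 2 either.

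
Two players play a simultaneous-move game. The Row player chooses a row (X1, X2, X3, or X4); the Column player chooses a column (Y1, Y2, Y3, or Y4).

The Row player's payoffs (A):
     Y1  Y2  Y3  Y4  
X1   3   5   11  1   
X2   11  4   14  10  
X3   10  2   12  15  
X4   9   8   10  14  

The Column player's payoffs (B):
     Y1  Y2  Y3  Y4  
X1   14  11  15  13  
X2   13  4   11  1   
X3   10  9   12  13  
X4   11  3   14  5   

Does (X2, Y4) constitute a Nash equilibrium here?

Holding the Column player at Y4: the Row player gets 10 from X2 but could get 15 by switching to X3. The Row player has a profitable deviation.

No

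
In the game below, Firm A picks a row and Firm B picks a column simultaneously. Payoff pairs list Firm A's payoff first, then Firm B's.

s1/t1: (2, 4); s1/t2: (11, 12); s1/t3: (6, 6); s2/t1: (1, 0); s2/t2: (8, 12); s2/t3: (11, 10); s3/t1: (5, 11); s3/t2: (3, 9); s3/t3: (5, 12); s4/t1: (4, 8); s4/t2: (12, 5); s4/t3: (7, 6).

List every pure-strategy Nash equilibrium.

There is no pure-strategy Nash equilibrium

A profile is a Nash equilibrium when each player is best-responding to the other.
Firm A's best responses — vs t1: s3 (payoff 5); vs t2: s4 (payoff 12); vs t3: s2 (payoff 11).
Firm B's best responses — vs s1: t2 (payoff 12); vs s2: t2 (payoff 12); vs s3: t3 (payoff 12); vs s4: t1 (payoff 8).
No cell has both players best-responding. For instance, Firm A's best reply to t1 is s3, but against s3 Firm B prefers t3 over t1.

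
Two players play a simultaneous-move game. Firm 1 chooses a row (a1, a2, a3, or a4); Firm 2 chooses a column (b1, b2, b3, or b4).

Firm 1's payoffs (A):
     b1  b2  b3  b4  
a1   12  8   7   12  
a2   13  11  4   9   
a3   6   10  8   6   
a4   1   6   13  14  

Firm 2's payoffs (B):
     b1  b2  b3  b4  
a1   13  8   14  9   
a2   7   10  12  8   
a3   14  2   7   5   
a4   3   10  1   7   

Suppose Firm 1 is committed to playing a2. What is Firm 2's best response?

With Firm 1 fixed at a2, Firm 2's payoffs are: b1 → 7, b2 → 10, b3 → 12, b4 → 8.
The maximum is 12, achieved by b3.

b3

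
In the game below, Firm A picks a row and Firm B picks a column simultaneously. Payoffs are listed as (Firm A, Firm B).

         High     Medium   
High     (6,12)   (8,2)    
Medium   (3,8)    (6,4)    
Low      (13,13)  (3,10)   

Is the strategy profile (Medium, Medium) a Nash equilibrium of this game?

Holding Firm B at Medium: Firm A gets 6 from Medium but could get 8 by switching to High. Firm A has a profitable deviation.

No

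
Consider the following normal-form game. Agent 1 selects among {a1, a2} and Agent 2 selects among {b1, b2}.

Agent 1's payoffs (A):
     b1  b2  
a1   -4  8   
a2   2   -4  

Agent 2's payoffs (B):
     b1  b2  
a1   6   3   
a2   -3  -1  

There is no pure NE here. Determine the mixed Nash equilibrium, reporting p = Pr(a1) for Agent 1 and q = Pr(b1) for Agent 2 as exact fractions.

p = 2/5, q = 2/3

In a mixed NE each player is indifferent between their pure strategies, so the opponent's mix sets the indifference.
Agent 2 indifferent between b1 and b2: p·6 + (1−p)·(-3) = p·3 + (1−p)·(-1) ⟹ (-3) + 9p = (-1) + 4p ⟹ p = 2/5.
Agent 1 indifferent between a1 and a2: q·(-4) + (1−q)·8 = q·2 + (1−q)·(-4) ⟹ 8 + (-12)q = (-4) + 6q ⟹ q = 2/3.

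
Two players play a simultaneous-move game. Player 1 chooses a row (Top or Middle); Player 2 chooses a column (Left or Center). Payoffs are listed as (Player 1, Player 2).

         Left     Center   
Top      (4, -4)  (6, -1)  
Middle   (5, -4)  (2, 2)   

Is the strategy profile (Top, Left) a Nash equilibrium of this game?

No

Holding Player 2 at Left: Player 1 gets 4 from Top but could get 5 by switching to Middle. Player 1 has a profitable deviation.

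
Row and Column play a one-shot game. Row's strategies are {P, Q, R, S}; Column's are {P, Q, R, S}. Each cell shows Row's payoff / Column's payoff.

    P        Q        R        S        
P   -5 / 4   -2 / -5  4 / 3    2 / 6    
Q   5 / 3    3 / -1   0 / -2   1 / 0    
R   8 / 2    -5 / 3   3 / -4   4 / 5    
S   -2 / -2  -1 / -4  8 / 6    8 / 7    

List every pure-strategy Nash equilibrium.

(S, S)

Check mutual best responses: a cell is a NE iff neither player can gain by unilaterally deviating.
Row's best responses — vs P: R (payoff 8); vs Q: Q (payoff 3); vs R: S (payoff 8); vs S: S (payoff 8).
Column's best responses — vs P: S (payoff 6); vs Q: P (payoff 3); vs R: S (payoff 5); vs S: S (payoff 7).
The only mutual best response is (S, S); neither player gains by switching there.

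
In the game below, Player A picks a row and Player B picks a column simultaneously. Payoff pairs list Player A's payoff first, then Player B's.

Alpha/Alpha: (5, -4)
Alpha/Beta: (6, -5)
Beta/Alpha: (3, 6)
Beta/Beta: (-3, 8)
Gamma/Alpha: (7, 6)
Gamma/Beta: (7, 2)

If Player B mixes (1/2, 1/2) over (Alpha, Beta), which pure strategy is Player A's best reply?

Gamma

Compute Player A's expected payoff from each pure strategy against the given mix.
Alpha: (1/2)·5 + (1/2)·6 = 11/2
Beta: (1/2)·3 + (1/2)·(-3) = 0
Gamma: (1/2)·7 + (1/2)·7 = 7
Highest expected payoff is 7, from Gamma.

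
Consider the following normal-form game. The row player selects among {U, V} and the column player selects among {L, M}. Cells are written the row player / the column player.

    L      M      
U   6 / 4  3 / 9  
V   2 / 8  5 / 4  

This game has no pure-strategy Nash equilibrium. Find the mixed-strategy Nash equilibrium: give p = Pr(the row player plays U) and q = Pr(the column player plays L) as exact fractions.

Each player's mixing probability is pinned down by making the *other* player indifferent.
The column player indifferent between L and M: p·4 + (1−p)·8 = p·9 + (1−p)·4 ⟹ 8 + (-4)p = 4 + 5p ⟹ p = 4/9.
The row player indifferent between U and V: q·6 + (1−q)·3 = q·2 + (1−q)·5 ⟹ 3 + 3q = 5 + (-3)q ⟹ q = 1/3.

p = 4/9, q = 1/3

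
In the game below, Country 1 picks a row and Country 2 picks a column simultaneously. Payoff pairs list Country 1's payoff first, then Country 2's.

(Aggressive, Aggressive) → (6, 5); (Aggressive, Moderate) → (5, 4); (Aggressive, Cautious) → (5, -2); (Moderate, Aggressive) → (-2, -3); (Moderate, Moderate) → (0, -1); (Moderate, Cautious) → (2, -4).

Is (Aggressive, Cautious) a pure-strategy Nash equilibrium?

No

Holding Country 2 at Cautious: Country 1 gets 5 from Aggressive, versus 2 from Moderate. No profitable deviation for Country 1.
Holding Country 1 at Aggressive: Country 2 gets -2 from Cautious but could get 5 by switching to Aggressive. Country 2 has a profitable deviation.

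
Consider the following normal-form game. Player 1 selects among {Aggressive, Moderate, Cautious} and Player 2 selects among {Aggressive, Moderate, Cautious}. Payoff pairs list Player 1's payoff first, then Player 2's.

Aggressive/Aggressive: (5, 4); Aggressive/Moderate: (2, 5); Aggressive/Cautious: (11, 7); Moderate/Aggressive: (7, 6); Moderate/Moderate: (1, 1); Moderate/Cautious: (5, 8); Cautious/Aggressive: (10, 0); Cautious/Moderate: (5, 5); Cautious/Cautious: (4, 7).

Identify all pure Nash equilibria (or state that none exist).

A profile is a Nash equilibrium when each player is best-responding to the other.
Player 1's best responses — vs Aggressive: Cautious (payoff 10); vs Moderate: Cautious (payoff 5); vs Cautious: Aggressive (payoff 11).
Player 2's best responses — vs Aggressive: Cautious (payoff 7); vs Moderate: Cautious (payoff 8); vs Cautious: Cautious (payoff 7).
The only mutual best response is (Aggressive, Cautious); neither player gains by switching there.

(Aggressive, Cautious)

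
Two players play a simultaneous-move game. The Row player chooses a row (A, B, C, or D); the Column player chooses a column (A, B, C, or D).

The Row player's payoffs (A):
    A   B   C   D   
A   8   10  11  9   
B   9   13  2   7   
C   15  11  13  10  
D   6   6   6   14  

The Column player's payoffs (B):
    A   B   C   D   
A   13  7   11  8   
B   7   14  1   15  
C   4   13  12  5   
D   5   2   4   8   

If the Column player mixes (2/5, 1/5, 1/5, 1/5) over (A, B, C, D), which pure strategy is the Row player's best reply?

C

The Row player's best reply maximizes expected payoff against the mix.
A: (2/5)·8 + (1/5)·10 + (1/5)·11 + (1/5)·9 = 46/5
B: (2/5)·9 + (1/5)·13 + (1/5)·2 + (1/5)·7 = 8
C: (2/5)·15 + (1/5)·11 + (1/5)·13 + (1/5)·10 = 64/5
D: (2/5)·6 + (1/5)·6 + (1/5)·6 + (1/5)·14 = 38/5
Highest expected payoff is 64/5, from C.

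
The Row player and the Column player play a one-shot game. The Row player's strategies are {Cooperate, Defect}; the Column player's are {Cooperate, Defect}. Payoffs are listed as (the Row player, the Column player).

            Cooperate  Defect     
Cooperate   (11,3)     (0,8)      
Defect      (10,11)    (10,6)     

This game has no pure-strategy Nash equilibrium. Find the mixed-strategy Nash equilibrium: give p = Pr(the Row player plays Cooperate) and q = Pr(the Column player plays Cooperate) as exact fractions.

p = 1/2, q = 10/11

In a mixed NE each player is indifferent between their pure strategies, so the opponent's mix sets the indifference.
The Column player indifferent between Cooperate and Defect: p·3 + (1−p)·11 = p·8 + (1−p)·6 ⟹ 11 + (-8)p = 6 + 2p ⟹ p = 1/2.
The Row player indifferent between Cooperate and Defect: q·11 + (1−q)·0 = q·10 + (1−q)·10 ⟹ 0 + 11q = 10 + 0q ⟹ q = 10/11.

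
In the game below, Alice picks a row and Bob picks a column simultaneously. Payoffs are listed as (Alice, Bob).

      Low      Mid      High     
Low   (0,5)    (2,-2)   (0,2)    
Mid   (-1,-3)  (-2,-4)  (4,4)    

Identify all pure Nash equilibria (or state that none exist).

Check mutual best responses: a cell is a NE iff neither player can gain by unilaterally deviating.
Alice's best responses — vs Low: Low (payoff 0); vs Mid: Low (payoff 2); vs High: Mid (payoff 4).
Bob's best responses — vs Low: Low (payoff 5); vs Mid: High (payoff 4).
Mutual best responses occur at (Low, Low) and (Mid, High); at each, neither player gains by switching.

(Low, Low) and (Mid, High)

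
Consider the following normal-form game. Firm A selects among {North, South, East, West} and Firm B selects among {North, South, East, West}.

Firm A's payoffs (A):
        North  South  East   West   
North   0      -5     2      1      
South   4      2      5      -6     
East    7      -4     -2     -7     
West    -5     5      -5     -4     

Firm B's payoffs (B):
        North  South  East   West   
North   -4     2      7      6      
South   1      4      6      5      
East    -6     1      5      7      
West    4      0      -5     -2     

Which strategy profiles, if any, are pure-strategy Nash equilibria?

A profile is a Nash equilibrium when each player is best-responding to the other.
Firm A's best responses — vs North: East (payoff 7); vs South: West (payoff 5); vs East: South (payoff 5); vs West: North (payoff 1).
Firm B's best responses — vs North: East (payoff 7); vs South: East (payoff 6); vs East: West (payoff 7); vs West: North (payoff 4).
The only mutual best response is (South, East); neither player gains by switching there.

(South, East)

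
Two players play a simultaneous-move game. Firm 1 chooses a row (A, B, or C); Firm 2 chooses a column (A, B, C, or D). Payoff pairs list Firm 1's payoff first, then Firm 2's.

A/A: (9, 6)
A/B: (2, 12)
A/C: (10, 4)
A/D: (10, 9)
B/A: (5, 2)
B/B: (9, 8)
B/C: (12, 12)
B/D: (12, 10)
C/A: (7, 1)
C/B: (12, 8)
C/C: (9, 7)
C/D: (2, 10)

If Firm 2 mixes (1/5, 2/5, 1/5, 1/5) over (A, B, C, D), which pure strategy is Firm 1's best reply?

B

Compute Firm 1's expected payoff from each pure strategy against the given mix.
A: (1/5)·9 + (2/5)·2 + (1/5)·10 + (1/5)·10 = 33/5
B: (1/5)·5 + (2/5)·9 + (1/5)·12 + (1/5)·12 = 47/5
C: (1/5)·7 + (2/5)·12 + (1/5)·9 + (1/5)·2 = 42/5
Highest expected payoff is 47/5, from B.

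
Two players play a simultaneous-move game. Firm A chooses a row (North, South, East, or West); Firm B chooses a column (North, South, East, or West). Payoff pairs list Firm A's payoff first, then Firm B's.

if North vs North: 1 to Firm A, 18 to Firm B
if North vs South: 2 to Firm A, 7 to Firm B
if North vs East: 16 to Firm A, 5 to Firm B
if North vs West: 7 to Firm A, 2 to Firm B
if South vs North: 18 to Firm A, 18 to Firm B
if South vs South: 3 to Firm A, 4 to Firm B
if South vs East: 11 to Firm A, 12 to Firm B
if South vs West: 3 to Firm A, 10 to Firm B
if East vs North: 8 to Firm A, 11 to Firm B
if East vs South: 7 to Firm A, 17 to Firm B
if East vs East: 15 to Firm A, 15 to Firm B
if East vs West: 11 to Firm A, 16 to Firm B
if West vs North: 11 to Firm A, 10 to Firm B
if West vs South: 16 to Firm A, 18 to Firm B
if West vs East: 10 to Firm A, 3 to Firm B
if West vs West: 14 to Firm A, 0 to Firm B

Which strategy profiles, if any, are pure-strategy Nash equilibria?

(South, North) and (West, South)

A profile is a Nash equilibrium when each player is best-responding to the other.
Firm A's best responses — vs North: South (payoff 18); vs South: West (payoff 16); vs East: North (payoff 16); vs West: West (payoff 14).
Firm B's best responses — vs North: North (payoff 18); vs South: North (payoff 18); vs East: South (payoff 17); vs West: South (payoff 18).
Mutual best responses occur at (South, North) and (West, South); at each, neither player gains by switching.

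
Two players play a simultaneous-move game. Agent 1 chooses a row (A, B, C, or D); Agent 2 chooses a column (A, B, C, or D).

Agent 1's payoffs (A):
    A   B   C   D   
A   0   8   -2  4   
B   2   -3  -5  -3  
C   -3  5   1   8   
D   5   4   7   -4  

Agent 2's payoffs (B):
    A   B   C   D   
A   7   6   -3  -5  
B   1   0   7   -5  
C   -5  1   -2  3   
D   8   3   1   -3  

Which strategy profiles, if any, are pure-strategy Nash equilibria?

(C, D) and (D, A)

A profile is a Nash equilibrium when each player is best-responding to the other.
Agent 1's best responses — vs A: D (payoff 5); vs B: A (payoff 8); vs C: D (payoff 7); vs D: C (payoff 8).
Agent 2's best responses — vs A: A (payoff 7); vs B: C (payoff 7); vs C: D (payoff 3); vs D: A (payoff 8).
Mutual best responses occur at (C, D) and (D, A); at each, neither player gains by switching.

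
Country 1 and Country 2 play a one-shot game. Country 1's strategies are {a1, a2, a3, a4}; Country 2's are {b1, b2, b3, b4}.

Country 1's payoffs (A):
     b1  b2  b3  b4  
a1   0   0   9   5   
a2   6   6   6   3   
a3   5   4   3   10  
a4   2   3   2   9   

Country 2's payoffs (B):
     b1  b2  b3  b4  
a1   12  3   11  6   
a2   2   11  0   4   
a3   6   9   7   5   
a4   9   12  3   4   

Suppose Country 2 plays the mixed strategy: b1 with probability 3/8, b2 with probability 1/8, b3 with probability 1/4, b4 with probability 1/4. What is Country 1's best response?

a3

Compute Country 1's expected payoff from each pure strategy against the given mix.
a1: (3/8)·0 + (1/8)·0 + (1/4)·9 + (1/4)·5 = 7/2
a2: (3/8)·6 + (1/8)·6 + (1/4)·6 + (1/4)·3 = 21/4
a3: (3/8)·5 + (1/8)·4 + (1/4)·3 + (1/4)·10 = 45/8
a4: (3/8)·2 + (1/8)·3 + (1/4)·2 + (1/4)·9 = 31/8
Highest expected payoff is 45/8, from a3.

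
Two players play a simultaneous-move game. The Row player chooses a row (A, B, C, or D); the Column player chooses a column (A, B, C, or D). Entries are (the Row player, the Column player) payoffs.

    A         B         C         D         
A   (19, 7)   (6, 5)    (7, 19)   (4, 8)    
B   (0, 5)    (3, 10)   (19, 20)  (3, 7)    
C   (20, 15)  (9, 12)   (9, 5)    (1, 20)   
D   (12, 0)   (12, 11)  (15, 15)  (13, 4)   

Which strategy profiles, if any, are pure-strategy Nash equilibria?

Find each player's best response to every opponent strategy; NE are the intersections.
The Row player's best responses — vs A: C (payoff 20); vs B: D (payoff 12); vs C: B (payoff 19); vs D: D (payoff 13).
The Column player's best responses — vs A: C (payoff 19); vs B: C (payoff 20); vs C: D (payoff 20); vs D: C (payoff 15).
The only mutual best response is (B, C); neither player gains by switching there.

(B, C)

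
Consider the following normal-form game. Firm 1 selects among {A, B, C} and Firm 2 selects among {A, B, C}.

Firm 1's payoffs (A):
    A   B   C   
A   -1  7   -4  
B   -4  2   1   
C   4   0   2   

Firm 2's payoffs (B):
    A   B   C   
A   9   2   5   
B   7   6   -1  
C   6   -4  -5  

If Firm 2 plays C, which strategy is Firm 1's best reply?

C

With Firm 2 fixed at C, Firm 1's payoffs are: A → -4, B → 1, C → 2.
The maximum is 2, achieved by C.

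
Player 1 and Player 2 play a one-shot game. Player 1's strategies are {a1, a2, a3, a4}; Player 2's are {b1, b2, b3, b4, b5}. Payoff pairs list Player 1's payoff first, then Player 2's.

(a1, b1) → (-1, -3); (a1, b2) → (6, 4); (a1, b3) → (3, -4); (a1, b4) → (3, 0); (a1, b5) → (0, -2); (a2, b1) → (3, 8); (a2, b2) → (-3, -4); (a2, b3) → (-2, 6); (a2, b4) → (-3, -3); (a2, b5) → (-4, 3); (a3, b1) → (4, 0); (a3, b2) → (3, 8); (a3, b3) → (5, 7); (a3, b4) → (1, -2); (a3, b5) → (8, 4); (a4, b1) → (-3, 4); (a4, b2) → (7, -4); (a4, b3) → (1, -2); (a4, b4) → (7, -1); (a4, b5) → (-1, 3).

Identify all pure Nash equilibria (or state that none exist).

A profile is a Nash equilibrium when each player is best-responding to the other.
Player 1's best responses — vs b1: a3 (payoff 4); vs b2: a4 (payoff 7); vs b3: a3 (payoff 5); vs b4: a4 (payoff 7); vs b5: a3 (payoff 8).
Player 2's best responses — vs a1: b2 (payoff 4); vs a2: b1 (payoff 8); vs a3: b2 (payoff 8); vs a4: b1 (payoff 4).
No cell has both players best-responding. For instance, Player 1's best reply to b5 is a3, but against a3 Player 2 prefers b2 over b5.

No pure-strategy Nash equilibrium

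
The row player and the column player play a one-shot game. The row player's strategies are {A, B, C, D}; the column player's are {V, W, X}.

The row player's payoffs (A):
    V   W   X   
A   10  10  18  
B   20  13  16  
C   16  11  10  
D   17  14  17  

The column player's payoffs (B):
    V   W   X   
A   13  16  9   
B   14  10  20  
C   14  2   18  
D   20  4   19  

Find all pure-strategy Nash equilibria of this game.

None

A profile is a Nash equilibrium when each player is best-responding to the other.
The row player's best responses — vs V: B (payoff 20); vs W: D (payoff 14); vs X: A (payoff 18).
The column player's best responses — vs A: W (payoff 16); vs B: X (payoff 20); vs C: X (payoff 18); vs D: V (payoff 20).
No cell has both players best-responding. For instance, the row player's best reply to V is B, but against B the column player prefers X over V.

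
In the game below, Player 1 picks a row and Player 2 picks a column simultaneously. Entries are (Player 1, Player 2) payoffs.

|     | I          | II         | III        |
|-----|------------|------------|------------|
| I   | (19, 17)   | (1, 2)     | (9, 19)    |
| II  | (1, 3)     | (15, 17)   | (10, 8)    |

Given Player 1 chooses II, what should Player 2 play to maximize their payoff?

II

With Player 1 fixed at II, Player 2's payoffs are: I → 3, II → 17, III → 8.
The maximum is 17, achieved by II.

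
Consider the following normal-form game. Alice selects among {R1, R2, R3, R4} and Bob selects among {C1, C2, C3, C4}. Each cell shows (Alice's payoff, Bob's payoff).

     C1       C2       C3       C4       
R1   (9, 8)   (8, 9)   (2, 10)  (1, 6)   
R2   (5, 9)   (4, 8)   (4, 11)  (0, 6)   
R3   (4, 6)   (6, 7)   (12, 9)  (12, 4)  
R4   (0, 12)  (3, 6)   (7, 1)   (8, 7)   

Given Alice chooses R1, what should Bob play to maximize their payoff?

With Alice fixed at R1, Bob's payoffs are: C1 → 8, C2 → 9, C3 → 10, C4 → 6.
The maximum is 10, achieved by C3.

C3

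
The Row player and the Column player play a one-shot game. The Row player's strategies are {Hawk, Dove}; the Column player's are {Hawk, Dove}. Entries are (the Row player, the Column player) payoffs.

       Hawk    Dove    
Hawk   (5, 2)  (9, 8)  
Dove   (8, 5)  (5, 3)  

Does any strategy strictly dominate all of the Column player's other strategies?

Check whether one of the Column player's strategies beats all alternatives regardless of what the opponent does.
Hawk is not dominant: against Hawk, Dove gives 8 > 2.
Dove is not dominant: against Dove, Hawk gives 5 > 3.
No single strategy is best against every opponent action.

No strictly dominant strategy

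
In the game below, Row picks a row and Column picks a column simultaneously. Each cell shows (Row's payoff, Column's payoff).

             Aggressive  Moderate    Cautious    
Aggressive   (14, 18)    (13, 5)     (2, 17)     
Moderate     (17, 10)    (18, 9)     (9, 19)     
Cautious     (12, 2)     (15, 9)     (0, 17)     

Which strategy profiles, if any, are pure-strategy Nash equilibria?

A profile is a Nash equilibrium when each player is best-responding to the other.
Row's best responses — vs Aggressive: Moderate (payoff 17); vs Moderate: Moderate (payoff 18); vs Cautious: Moderate (payoff 9).
Column's best responses — vs Aggressive: Aggressive (payoff 18); vs Moderate: Cautious (payoff 19); vs Cautious: Cautious (payoff 17).
The only mutual best response is (Moderate, Cautious); neither player gains by switching there.

(Moderate, Cautious)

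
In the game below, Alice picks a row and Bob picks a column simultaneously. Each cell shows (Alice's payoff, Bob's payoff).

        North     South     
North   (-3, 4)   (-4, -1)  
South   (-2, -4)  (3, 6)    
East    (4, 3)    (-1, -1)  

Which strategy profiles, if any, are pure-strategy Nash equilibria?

Find each player's best response to every opponent strategy; NE are the intersections.
Alice's best responses — vs North: East (payoff 4); vs South: South (payoff 3).
Bob's best responses — vs North: North (payoff 4); vs South: South (payoff 6); vs East: North (payoff 3).
Mutual best responses occur at (South, South) and (East, North); at each, neither player gains by switching.

(South, South) and (East, North)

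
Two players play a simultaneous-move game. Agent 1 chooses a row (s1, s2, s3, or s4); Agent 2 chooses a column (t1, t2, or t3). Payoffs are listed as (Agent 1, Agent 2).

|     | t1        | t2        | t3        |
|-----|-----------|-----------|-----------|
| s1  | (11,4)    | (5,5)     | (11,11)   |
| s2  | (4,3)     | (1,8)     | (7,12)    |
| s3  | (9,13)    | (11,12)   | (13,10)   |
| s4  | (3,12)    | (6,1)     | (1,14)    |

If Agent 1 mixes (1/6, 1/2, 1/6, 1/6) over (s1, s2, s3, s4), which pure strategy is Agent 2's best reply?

Compute Agent 2's expected payoff from each pure strategy against the given mix.
t1: (1/6)·4 + (1/2)·3 + (1/6)·13 + (1/6)·12 = 19/3
t2: (1/6)·5 + (1/2)·8 + (1/6)·12 + (1/6)·1 = 7
t3: (1/6)·11 + (1/2)·12 + (1/6)·10 + (1/6)·14 = 71/6
Highest expected payoff is 71/6, from t3.

t3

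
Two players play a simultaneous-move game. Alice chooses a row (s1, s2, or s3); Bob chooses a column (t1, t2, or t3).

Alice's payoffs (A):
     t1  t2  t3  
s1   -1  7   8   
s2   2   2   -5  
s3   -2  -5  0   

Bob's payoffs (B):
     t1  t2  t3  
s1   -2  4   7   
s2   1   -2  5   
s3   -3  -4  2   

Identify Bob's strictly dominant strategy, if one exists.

A strategy is strictly dominant if it gives Bob a strictly higher payoff than every other strategy, against every choice by the opponent.
t3 strictly dominates: vs s1: 7 > each of {-2, 4}; vs s2: 5 > each of {1, -2}; vs s3: 2 > each of {-3, -4}.

t3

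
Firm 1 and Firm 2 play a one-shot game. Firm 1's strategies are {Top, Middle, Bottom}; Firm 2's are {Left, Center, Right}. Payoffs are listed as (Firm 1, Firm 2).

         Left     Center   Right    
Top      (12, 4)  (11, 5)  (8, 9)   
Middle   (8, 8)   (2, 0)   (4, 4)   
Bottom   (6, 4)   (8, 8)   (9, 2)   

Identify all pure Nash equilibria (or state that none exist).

Find each player's best response to every opponent strategy; NE are the intersections.
Firm 1's best responses — vs Left: Top (payoff 12); vs Center: Top (payoff 11); vs Right: Bottom (payoff 9).
Firm 2's best responses — vs Top: Right (payoff 9); vs Middle: Left (payoff 8); vs Bottom: Center (payoff 8).
No cell has both players best-responding. For instance, Firm 1's best reply to Center is Top, but against Top Firm 2 prefers Right over Center.

There is no pure-strategy Nash equilibrium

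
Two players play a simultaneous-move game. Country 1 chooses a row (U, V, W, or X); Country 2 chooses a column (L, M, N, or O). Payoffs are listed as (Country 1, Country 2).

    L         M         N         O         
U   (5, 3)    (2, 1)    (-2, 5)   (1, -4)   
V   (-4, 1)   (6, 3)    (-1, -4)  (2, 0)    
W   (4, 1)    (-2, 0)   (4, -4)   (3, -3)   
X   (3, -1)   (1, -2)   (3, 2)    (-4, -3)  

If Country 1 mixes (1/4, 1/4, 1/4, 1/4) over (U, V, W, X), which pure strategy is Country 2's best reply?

Compute Country 2's expected payoff from each pure strategy against the given mix.
L: (1/4)·3 + (1/4)·1 + (1/4)·1 + (1/4)·(-1) = 1
M: (1/4)·1 + (1/4)·3 + (1/4)·0 + (1/4)·(-2) = 1/2
N: (1/4)·5 + (1/4)·(-4) + (1/4)·(-4) + (1/4)·2 = -1/4
O: (1/4)·(-4) + (1/4)·0 + (1/4)·(-3) + (1/4)·(-3) = -5/2
Highest expected payoff is 1, from L.

L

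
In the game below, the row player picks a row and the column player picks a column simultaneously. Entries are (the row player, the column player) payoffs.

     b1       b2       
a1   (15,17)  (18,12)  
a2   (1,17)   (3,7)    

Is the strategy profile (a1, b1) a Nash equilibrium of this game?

Yes

Holding the column player at b1: the row player gets 15 from a1, versus 1 from a2. No profitable deviation for the row player.
Holding the row player at a1: the column player gets 17 from b1, versus 12 from b2. No profitable deviation for the column player either.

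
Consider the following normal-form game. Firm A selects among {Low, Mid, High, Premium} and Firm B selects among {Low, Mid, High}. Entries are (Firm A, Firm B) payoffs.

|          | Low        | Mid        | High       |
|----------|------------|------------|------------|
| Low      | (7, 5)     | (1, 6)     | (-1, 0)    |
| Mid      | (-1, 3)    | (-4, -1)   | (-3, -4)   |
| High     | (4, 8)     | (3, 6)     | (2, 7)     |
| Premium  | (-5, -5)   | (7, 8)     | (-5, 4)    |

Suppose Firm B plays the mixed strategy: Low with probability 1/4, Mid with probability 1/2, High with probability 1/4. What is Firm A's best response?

High

Firm A's best reply maximizes expected payoff against the mix.
Low: (1/4)·7 + (1/2)·1 + (1/4)·(-1) = 2
Mid: (1/4)·(-1) + (1/2)·(-4) + (1/4)·(-3) = -3
High: (1/4)·4 + (1/2)·3 + (1/4)·2 = 3
Premium: (1/4)·(-5) + (1/2)·7 + (1/4)·(-5) = 1
Highest expected payoff is 3, from High.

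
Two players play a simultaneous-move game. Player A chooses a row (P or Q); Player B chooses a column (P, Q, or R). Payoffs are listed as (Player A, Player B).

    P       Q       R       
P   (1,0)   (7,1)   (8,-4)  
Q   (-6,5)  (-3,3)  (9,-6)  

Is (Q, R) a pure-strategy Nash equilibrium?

Holding Player B at R: Player A gets 9 from Q, versus 8 from P. No profitable deviation for Player A.
Holding Player A at Q: Player B gets -6 from R but could get 5 by switching to P. Player B has a profitable deviation.

No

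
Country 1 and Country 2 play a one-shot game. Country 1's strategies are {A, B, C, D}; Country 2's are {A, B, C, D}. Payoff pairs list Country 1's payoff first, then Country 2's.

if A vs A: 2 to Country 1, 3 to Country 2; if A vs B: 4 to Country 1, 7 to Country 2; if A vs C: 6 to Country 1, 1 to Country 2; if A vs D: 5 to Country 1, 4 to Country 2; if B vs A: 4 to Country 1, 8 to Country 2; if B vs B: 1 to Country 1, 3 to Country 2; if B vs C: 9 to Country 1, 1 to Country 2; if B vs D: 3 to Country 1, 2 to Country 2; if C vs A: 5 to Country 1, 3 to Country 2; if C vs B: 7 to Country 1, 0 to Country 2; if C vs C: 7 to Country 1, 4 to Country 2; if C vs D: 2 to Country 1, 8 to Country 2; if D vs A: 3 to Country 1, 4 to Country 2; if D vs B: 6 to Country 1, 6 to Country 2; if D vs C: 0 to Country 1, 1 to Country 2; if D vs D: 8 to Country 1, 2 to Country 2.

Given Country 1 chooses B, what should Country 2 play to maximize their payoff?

With Country 1 fixed at B, Country 2's payoffs are: A → 8, B → 3, C → 1, D → 2.
The maximum is 8, achieved by A.

A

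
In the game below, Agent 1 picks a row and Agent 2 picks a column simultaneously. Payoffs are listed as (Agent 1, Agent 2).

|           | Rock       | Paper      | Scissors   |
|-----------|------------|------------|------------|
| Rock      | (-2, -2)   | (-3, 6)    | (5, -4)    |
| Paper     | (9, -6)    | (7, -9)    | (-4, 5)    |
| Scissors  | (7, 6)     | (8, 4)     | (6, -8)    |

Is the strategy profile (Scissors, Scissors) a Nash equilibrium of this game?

Holding Agent 2 at Scissors: Agent 1 gets 6 from Scissors, versus 5 from Rock, -4 from Paper. No profitable deviation for Agent 1.
Holding Agent 1 at Scissors: Agent 2 gets -8 from Scissors but could get 6 by switching to Rock. Agent 2 has a profitable deviation.

No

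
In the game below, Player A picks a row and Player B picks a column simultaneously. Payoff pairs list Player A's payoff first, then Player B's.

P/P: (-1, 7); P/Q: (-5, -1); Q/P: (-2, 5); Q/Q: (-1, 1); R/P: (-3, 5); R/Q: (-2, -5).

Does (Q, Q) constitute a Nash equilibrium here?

No

Holding Player B at Q: Player A gets -1 from Q, versus -5 from P, -2 from R. No profitable deviation for Player A.
Holding Player A at Q: Player B gets 1 from Q but could get 5 by switching to P. Player B has a profitable deviation.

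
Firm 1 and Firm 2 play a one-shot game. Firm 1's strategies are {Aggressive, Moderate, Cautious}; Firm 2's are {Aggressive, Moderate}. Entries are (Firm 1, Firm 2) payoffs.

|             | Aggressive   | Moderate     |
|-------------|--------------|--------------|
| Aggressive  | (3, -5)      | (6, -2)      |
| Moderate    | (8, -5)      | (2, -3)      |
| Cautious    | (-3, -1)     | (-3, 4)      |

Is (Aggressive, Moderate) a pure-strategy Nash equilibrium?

Yes

Holding Firm 2 at Moderate: Firm 1 gets 6 from Aggressive, versus 2 from Moderate, -3 from Cautious. No profitable deviation for Firm 1.
Holding Firm 1 at Aggressive: Firm 2 gets -2 from Moderate, versus -5 from Aggressive. No profitable deviation for Firm 2 either.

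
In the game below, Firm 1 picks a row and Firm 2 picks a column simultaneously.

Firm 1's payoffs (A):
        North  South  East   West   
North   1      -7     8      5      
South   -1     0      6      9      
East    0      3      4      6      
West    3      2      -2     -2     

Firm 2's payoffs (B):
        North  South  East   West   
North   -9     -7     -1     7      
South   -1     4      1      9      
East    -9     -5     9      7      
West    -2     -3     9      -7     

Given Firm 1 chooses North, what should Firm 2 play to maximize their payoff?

With Firm 1 fixed at North, Firm 2's payoffs are: North → -9, South → -7, East → -1, West → 7.
The maximum is 7, achieved by West.

West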